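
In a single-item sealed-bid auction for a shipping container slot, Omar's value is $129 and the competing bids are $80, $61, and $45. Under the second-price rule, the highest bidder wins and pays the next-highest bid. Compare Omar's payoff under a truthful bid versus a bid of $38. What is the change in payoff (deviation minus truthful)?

The highest competing bid is $80.
Bidding truthfully at $129: Omar has the top bid, wins, and pays the second-highest bid $80. Payoff = $129 − $80 = $49.
Bidding $38: the top bid is $80 (a rival), so Omar loses. Payoff = $0.
Change = $0 − $49 = -$49.

Payoff change: -$49.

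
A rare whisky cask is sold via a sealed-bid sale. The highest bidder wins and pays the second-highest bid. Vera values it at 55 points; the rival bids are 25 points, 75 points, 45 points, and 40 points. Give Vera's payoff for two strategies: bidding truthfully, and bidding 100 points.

(a) 0 points  (b) -20 points

The highest competing bid is 75 points.
Bidding truthfully at 55 points: the top bid is 75 points (a rival), so Vera loses. Payoff = 0 points.
Bidding 100 points: Vera has the top bid, wins, and pays the second-highest bid 75 points. Payoff = 55 points − 75 points = -20 points.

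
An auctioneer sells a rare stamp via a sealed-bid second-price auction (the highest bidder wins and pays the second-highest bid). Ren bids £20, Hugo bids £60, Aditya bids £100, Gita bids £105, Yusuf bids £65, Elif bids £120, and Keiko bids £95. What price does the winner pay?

The winner pays £105.

Bids in descending order: Elif £120, then Gita £105, then Aditya £100, then Keiko £95, then Yusuf £65, then Hugo £60, then Ren £20.
Elif is the highest bidder, so Elif wins.
Under the second-price rule, the price is the second-highest bid: £105.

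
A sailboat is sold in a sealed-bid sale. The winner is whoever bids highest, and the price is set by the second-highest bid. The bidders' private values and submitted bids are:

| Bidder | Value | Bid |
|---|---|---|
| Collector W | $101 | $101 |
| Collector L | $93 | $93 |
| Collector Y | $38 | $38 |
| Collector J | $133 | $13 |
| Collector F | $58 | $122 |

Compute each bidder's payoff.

Collector W $0, Collector L $0, Collector Y $0, Collector J $0, Collector F -$43.

Sorted high to low: Collector F $122 > Collector W $101 > Collector L $93 > Collector Y $38 > Collector J $13.
Collector F has the top bid and wins; the price is the second-highest bid, $101.
Collector F's payoff = $58 − $101 = -$43. All other bidders lose, so their payoff is 0.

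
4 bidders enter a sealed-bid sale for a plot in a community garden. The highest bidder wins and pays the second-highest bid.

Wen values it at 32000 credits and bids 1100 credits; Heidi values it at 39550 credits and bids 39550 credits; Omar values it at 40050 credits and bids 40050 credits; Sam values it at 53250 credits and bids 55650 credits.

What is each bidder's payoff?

Bids in descending order: Sam 55650 credits, then Omar 40050 credits, then Heidi 39550 credits, then Wen 1100 credits.
Sam has the top bid and wins; the price is the second-highest bid, 40050 credits.
Sam's payoff = 53250 credits − 40050 credits = 13200 credits. All other bidders lose, so their payoff is 0.

Wen 0 credits, Heidi 0 credits, Omar 0 credits, Sam 13200 credits.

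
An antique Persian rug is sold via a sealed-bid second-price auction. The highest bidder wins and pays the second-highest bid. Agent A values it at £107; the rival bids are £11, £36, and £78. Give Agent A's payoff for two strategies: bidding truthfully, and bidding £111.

The highest competing bid is £78.
Bidding truthfully at £107: Agent A has the top bid, wins, and pays the second-highest bid £78. Payoff = £107 − £78 = £29.
Bidding £111: Agent A has the top bid, wins, and pays the second-highest bid £78. Payoff = £107 − £78 = £29.
The bid only affects whether you win, not the price — here both bids land on the same side of the top rival bid, so the deviation is payoff-neutral.

(a) £29  (b) £29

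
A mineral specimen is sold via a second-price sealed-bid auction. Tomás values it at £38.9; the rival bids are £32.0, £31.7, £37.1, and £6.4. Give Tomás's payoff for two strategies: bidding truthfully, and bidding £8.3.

Truthful: £1.8; alternative: £0.0.

The highest competing bid is £37.1.
Bidding truthfully at £38.9: Tomás has the top bid, wins, and pays the second-highest bid £37.1. Payoff = £38.9 − £37.1 = £1.8.
Bidding £8.3: the top bid is £37.1 (a rival), so Tomás loses. Payoff = £0.0.
This is the dominant-strategy logic: truthful bidding weakly beats any alternative.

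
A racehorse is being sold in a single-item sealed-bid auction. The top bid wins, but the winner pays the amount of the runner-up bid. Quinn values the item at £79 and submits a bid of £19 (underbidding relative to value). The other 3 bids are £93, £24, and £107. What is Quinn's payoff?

Quinn's payoff: £0.

Highest competing bid: £107.
Quinn's bid £19 is not the highest, so Quinn loses, pays nothing, and earns zero payoff.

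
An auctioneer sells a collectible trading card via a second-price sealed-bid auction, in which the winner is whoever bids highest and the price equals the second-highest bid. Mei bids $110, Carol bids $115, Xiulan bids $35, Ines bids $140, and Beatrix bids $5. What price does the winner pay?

$115

Bids in descending order: Ines $140 > Carol $115 > Mei $110 > Xiulan $35 > Beatrix $5.
Ines is the highest bidder, so Ines wins.
Under the second-price rule, the price is the second-highest bid: $115.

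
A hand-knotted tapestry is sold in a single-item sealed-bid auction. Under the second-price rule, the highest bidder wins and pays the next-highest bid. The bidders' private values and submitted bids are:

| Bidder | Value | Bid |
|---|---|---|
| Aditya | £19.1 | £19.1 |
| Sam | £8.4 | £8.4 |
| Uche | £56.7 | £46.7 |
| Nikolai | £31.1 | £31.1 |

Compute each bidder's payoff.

Ordered from highest: Uche £46.7, then Nikolai £31.1, then Aditya £19.1, then Sam £8.4.
Uche has the top bid and wins; the price is the second-highest bid, £31.1.
Uche's payoff = £56.7 − £31.1 = £25.6. All other bidders lose, so their payoff is 0.

Aditya £0.0, Sam £0.0, Uche £25.6, Nikolai £0.0.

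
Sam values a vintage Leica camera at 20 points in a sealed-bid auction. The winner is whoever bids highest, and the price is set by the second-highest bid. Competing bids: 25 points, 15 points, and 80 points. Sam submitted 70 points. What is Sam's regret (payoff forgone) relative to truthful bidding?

Regret: 0 points.

The highest competing bid is 80 points.
Bidding truthfully at 20 points: the top bid is 80 points (a rival), so Sam loses. Payoff = 0 points.
Bidding 70 points: the top bid is 80 points (a rival), so Sam loses. Payoff = 0 points.
Regret = truthful payoff − actual payoff = 0 points − 0 points = 0 points.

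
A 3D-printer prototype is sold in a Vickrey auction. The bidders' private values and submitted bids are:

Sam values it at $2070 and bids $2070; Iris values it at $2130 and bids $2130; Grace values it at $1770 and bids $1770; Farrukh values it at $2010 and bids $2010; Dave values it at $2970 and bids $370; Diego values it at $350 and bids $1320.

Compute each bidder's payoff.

Ranking the bids: Iris $2130 > Sam $2070 > Farrukh $2010 > Grace $1770 > Diego $1320 > Dave $370.
Iris has the top bid and wins; the price is the second-highest bid, $2070.
Iris's payoff = $2130 − $2070 = $60. All other bidders lose, so their payoff is 0.

Payoffs: Sam $0, Iris $60, Grace $0, Farrukh $0, Dave $0, Diego $0.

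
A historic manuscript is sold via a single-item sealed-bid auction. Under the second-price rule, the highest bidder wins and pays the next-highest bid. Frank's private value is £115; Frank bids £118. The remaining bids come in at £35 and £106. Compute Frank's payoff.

£9

Highest competing bid: £106.
Frank's bid £118 is the highest overall, so Frank wins and pays the second-highest bid, £106.
Payoff = value − price = £115 − £106 = £9.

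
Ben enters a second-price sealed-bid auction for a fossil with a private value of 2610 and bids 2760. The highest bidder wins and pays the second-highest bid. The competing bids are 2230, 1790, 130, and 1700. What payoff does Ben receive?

Highest competing bid: 2230.
Ben's bid 2760 is the highest overall, so Ben wins and pays the second-highest bid, 2230.
Payoff = value − price = 2610 − 2230 = 380.

Payoff = 380.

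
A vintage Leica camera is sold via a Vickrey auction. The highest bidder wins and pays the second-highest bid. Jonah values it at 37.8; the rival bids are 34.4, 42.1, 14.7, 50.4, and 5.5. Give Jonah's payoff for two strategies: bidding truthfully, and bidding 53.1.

(a) 0.0  (b) -12.6

The highest competing bid is 50.4.
Bidding truthfully at 37.8: the top bid is 50.4 (a rival), so Jonah loses. Payoff = 0.0.
Bidding 53.1: Jonah has the top bid, wins, and pays the second-highest bid 50.4. Payoff = 37.8 − 50.4 = -12.6.
This is the dominant-strategy logic: truthful bidding weakly beats any alternative.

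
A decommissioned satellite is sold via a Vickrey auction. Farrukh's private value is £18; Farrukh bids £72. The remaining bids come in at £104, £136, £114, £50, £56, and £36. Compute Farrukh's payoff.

Highest competing bid: £136.
Farrukh's bid £72 is not the highest, so Farrukh loses, pays nothing, and earns zero payoff.

£0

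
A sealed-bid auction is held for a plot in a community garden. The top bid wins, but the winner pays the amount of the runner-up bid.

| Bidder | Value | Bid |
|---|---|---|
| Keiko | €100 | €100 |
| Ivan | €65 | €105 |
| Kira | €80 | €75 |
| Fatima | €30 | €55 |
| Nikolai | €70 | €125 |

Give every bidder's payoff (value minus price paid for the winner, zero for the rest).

Keiko €0, Ivan €0, Kira €0, Fatima €0, Nikolai -€35.

Sorted high to low: Nikolai €125 > Ivan €105 > Keiko €100 > Kira €75 > Fatima €55.
Nikolai has the top bid and wins; the price is the second-highest bid, €105.
Nikolai's payoff = €70 − €105 = -€35. All other bidders lose, so their payoff is 0.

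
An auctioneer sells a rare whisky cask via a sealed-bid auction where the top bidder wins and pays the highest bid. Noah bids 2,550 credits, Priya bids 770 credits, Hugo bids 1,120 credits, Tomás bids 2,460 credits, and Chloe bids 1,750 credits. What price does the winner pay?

Bids in descending order: Noah 2,550 credits, then Tomás 2,460 credits, then Chloe 1,750 credits, then Hugo 1,120 credits, then Priya 770 credits.
Noah is the highest bidder, so Noah wins.
Under the first-price rule, the price is the highest bid: 2,550 credits.

Price paid: 2,550 credits.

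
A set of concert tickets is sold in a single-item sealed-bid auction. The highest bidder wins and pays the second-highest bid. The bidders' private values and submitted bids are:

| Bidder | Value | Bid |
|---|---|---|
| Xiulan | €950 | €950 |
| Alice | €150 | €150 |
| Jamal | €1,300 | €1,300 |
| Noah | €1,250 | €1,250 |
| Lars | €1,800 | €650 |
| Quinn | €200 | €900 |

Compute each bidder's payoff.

Bids in descending order: Jamal €1,300 > Noah €1,250 > Xiulan €950 > Quinn €900 > Lars €650 > Alice €150.
Jamal has the top bid and wins; the price is the second-highest bid, €1,250.
Jamal's payoff = €1,300 − €1,250 = €50. All other bidders lose, so their payoff is 0.

Xiulan €0, Alice €0, Jamal €50, Noah €0, Lars €0, Quinn €0.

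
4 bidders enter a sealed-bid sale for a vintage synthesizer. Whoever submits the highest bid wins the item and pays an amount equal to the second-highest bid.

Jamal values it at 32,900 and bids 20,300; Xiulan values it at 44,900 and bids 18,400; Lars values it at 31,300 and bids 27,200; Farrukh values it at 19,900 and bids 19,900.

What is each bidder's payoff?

Payoffs: Jamal 0, Xiulan 0, Lars 11,000, Farrukh 0.

Ordered from highest: Lars 27,200 > Jamal 20,300 > Farrukh 19,900 > Xiulan 18,400.
Lars has the top bid and wins; the price is the second-highest bid, 20,300.
Lars's payoff = 31,300 − 20,300 = 11,000. All other bidders lose, so their payoff is 0.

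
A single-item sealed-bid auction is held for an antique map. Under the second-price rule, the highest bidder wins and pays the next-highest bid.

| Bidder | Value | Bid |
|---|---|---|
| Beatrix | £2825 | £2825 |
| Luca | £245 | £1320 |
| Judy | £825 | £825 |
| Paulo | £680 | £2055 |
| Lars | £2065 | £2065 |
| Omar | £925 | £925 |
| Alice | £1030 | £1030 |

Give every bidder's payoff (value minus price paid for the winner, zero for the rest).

Payoffs: Beatrix £760, Luca £0, Judy £0, Paulo £0, Lars £0, Omar £0, Alice £0.

Bids in descending order: Beatrix £2825; Lars £2065; Paulo £2055; Luca £1320; Alice £1030; Omar £925; Judy £825.
Beatrix has the top bid and wins; the price is the second-highest bid, £2065.
Beatrix's payoff = £2825 − £2065 = £760. All other bidders lose, so their payoff is 0.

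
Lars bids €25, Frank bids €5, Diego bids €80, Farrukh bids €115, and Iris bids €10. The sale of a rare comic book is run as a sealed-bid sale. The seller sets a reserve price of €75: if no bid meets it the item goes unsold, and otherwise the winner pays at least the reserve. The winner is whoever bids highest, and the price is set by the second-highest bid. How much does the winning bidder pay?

€80

Ranking the bids: Farrukh €115 > Diego €80 > Lars €25 > Iris €10 > Frank €5.
Farrukh has the highest bid, so Farrukh wins.
The second-highest bid is €80, which exceeds the reserve, so that sets the price.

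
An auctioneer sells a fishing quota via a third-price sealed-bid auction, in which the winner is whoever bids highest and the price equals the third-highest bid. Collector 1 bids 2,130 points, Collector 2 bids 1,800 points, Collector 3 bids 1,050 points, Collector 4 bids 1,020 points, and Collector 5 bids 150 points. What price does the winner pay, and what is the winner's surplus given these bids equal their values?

Ranking the bids: Collector 1 2,130 points > Collector 2 1,800 points > Collector 3 1,050 points > Collector 4 1,020 points > Collector 5 150 points.
Collector 1 is the highest bidder, so Collector 1 wins.
Under the third-price rule, the price is the third-highest bid: 1,050 points.
Surplus = 2,130 points − 1,050 points = 1,080 points.

Price 1,050 points; surplus 1,080 points.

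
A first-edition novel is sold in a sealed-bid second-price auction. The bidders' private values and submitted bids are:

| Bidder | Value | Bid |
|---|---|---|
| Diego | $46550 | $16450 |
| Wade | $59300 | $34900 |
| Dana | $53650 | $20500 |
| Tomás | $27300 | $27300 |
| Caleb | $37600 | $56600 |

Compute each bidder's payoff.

Diego $0, Wade $0, Dana $0, Tomás $0, Caleb $2700.

Ordered from highest: Caleb $56600; Wade $34900; Tomás $27300; Dana $20500; Diego $16450.
Caleb has the top bid and wins; the price is the second-highest bid, $34900.
Caleb's payoff = $37600 − $34900 = $2700. All other bidders lose, so their payoff is 0.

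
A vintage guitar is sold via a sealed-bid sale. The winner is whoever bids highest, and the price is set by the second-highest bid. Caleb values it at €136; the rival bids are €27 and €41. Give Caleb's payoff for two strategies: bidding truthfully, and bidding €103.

The highest competing bid is €41.
Bidding truthfully at €136: Caleb has the top bid, wins, and pays the second-highest bid €41. Payoff = €136 − €41 = €95.
Bidding €103: Caleb has the top bid, wins, and pays the second-highest bid €41. Payoff = €136 − €41 = €95.
The bid only affects whether you win, not the price — here both bids land on the same side of the top rival bid, so the deviation is payoff-neutral.

Truthful: €95; alternative: €95.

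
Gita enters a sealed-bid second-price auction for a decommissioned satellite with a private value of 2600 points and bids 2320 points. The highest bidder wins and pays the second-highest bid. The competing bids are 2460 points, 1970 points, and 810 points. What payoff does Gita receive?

Highest competing bid: 2460 points.
Gita's bid 2320 points is not the highest, so Gita loses, pays nothing, and earns zero payoff.

0 points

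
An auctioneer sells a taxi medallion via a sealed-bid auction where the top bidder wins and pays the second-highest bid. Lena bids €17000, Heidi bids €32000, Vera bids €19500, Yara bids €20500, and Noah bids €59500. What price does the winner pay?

The winner pays €32000.

Bids in descending order: Noah €59500; Heidi €32000; Yara €20500; Vera €19500; Lena €17000.
Noah is the highest bidder, so Noah wins.
Under the second-price rule, the price is the second-highest bid: €32000.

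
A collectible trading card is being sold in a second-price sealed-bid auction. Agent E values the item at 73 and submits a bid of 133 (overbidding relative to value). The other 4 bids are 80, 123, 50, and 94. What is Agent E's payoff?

-50

Highest competing bid: 123.
Agent E's bid 133 is the highest overall, so Agent E wins and pays the second-highest bid, 123.
Payoff = value − price = 73 − 123 = -50.
Overbidding won the item at a price above value — truthful bidding would have avoided this loss.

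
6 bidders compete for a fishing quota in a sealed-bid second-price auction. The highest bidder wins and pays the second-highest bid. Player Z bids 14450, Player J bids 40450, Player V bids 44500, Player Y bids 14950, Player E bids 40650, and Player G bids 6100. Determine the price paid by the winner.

Ordered from highest: Player V 44500; Player E 40650; Player J 40450; Player Y 14950; Player Z 14450; Player G 6100.
Player V has the highest bid, so Player V wins.
The second-highest bid is 40650, so that is what Player V pays.

The winner pays 40650.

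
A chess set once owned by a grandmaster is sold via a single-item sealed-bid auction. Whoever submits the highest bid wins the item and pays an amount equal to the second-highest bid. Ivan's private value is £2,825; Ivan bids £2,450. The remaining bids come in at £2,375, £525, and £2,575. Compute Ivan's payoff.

Highest competing bid: £2,575.
Ivan's bid £2,450 is not the highest, so Ivan loses, pays nothing, and earns zero payoff.

Ivan's payoff: £0.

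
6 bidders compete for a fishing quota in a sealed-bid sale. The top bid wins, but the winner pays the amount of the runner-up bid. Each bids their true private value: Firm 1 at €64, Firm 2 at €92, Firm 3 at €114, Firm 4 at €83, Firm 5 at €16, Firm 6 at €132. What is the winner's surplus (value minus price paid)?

Surplus = €18.

Ordered from highest: Firm 6 €132; Firm 3 €114; Firm 2 €92; Firm 4 €83; Firm 1 €64; Firm 5 €16.
Firm 6 wins with the top bid and pays the second-highest, €114.
Surplus = €132 − €114 = €18.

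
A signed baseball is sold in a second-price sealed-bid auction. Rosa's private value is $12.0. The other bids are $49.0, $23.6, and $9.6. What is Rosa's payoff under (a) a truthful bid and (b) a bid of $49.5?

(a) $0.0  (b) -$37.0

The highest competing bid is $49.0.
Bidding truthfully at $12.0: the top bid is $49.0 (a rival), so Rosa loses. Payoff = $0.0.
Bidding $49.5: Rosa has the top bid, wins, and pays the second-highest bid $49.0. Payoff = $12.0 − $49.0 = -$37.0.
Deviating from a truthful bid can only lose payoff in a second-price auction — never gain.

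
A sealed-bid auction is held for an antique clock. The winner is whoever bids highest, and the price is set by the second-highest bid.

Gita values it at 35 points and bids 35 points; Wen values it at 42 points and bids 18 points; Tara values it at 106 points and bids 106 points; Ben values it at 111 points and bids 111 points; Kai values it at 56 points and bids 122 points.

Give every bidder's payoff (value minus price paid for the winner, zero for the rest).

Sorted high to low: Kai 122 points; Ben 111 points; Tara 106 points; Gita 35 points; Wen 18 points.
Kai has the top bid and wins; the price is the second-highest bid, 111 points.
Kai's payoff = 56 points − 111 points = -55 points. All other bidders lose, so their payoff is 0.

Gita 0 points, Wen 0 points, Tara 0 points, Ben 0 points, Kai -55 points.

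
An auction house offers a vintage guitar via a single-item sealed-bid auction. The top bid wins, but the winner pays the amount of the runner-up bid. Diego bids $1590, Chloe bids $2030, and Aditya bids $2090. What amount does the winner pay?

The winner pays $2030.

Ordered from highest: Aditya $2090 > Chloe $2030 > Diego $1590.
Aditya has the highest bid, so Aditya wins.
The second-highest bid is $2030, so that is what Aditya pays.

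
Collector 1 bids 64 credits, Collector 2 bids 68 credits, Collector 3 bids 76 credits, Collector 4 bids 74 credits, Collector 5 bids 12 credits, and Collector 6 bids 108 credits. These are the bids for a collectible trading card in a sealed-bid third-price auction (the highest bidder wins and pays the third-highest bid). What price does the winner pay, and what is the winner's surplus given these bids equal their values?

Sorted high to low: Collector 6 108 credits, then Collector 3 76 credits, then Collector 4 74 credits, then Collector 2 68 credits, then Collector 1 64 credits, then Collector 5 12 credits.
Collector 6 is the highest bidder, so Collector 6 wins.
Under the third-price rule, the price is the third-highest bid: 74 credits.
Surplus = 108 credits − 74 credits = 34 credits.

The winner pays 74 credits for a surplus of 34 credits.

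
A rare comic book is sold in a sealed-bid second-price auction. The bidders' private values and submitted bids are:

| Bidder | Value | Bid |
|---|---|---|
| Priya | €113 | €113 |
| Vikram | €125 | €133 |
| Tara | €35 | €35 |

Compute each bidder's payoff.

Bids in descending order: Vikram €133, then Priya €113, then Tara €35.
Vikram has the top bid and wins; the price is the second-highest bid, €113.
Vikram's payoff = €125 − €113 = €12. All other bidders lose, so their payoff is 0.

Priya €0, Vikram €12, Tara €0.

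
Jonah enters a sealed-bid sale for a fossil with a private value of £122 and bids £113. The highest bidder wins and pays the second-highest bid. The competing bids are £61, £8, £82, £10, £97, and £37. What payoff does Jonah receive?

Highest competing bid: £97.
Jonah's bid £113 is the highest overall, so Jonah wins and pays the second-highest bid, £97.
Payoff = value − price = £122 − £97 = £25.

Jonah's payoff: £25.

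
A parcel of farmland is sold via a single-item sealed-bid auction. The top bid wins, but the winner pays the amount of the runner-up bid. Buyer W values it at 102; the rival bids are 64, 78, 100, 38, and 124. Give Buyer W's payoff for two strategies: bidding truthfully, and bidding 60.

The highest competing bid is 124.
Bidding truthfully at 102: the top bid is 124 (a rival), so Buyer W loses. Payoff = 0.
Bidding 60: the top bid is 124 (a rival), so Buyer W loses. Payoff = 0.

Truthful: 0; alternative: 0.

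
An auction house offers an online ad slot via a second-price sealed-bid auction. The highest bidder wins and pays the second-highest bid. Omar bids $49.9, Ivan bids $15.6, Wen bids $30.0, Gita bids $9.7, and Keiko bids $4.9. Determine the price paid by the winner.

$30.0

Sorted high to low: Omar $49.9; Wen $30.0; Ivan $15.6; Gita $9.7; Keiko $4.9.
Omar has the highest bid, so Omar wins.
The second-highest bid is $30.0, so that is what Omar pays.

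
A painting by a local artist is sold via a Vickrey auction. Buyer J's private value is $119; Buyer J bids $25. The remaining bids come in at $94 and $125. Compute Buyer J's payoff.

$0

Highest competing bid: $125.
Buyer J's bid $25 is not the highest, so Buyer J loses, pays nothing, and earns zero payoff.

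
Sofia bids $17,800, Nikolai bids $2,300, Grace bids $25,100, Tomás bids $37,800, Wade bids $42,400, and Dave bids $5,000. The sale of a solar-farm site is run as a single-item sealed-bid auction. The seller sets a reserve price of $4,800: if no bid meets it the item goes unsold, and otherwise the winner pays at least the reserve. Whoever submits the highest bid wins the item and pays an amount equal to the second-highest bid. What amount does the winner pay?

The winner pays $37,800.

Bids in descending order: Wade $42,400, then Tomás $37,800, then Grace $25,100, then Sofia $17,800, then Dave $5,000, then Nikolai $2,300.
Wade has the highest bid, so Wade wins.
The second-highest bid is $37,800, which exceeds the reserve, so that sets the price.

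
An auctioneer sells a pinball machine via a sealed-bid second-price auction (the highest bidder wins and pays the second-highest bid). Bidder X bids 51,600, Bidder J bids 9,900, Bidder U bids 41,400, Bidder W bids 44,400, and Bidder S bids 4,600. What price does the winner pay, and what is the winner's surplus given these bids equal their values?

The winner pays 44,400 for a surplus of 7,200.

Bids in descending order: Bidder X 51,600; Bidder W 44,400; Bidder U 41,400; Bidder J 9,900; Bidder S 4,600.
Bidder X is the highest bidder, so Bidder X wins.
Under the second-price rule, the price is the second-highest bid: 44,400.
Surplus = 51,600 − 44,400 = 7,200.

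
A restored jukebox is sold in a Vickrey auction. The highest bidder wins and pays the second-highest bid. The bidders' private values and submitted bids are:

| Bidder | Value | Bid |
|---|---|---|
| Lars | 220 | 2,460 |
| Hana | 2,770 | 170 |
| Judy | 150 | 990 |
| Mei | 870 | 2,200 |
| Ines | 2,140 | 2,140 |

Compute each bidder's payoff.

Ordered from highest: Lars 2,460, then Mei 2,200, then Ines 2,140, then Judy 990, then Hana 170.
Lars has the top bid and wins; the price is the second-highest bid, 2,200.
Lars's payoff = 220 − 2,200 = -1,980. All other bidders lose, so their payoff is 0.

Payoffs: Lars -1,980, Hana 0, Judy 0, Mei 0, Ines 0.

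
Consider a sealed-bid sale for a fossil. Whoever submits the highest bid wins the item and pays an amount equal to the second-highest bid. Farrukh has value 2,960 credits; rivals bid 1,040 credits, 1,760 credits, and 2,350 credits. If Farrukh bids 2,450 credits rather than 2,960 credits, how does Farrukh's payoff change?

Change in payoff: 0 credits.

The highest competing bid is 2,350 credits.
Bidding truthfully at 2,960 credits: Farrukh has the top bid, wins, and pays the second-highest bid 2,350 credits. Payoff = 2,960 credits − 2,350 credits = 610 credits.
Bidding 2,450 credits: Farrukh has the top bid, wins, and pays the second-highest bid 2,350 credits. Payoff = 2,960 credits − 2,350 credits = 610 credits.
Change = 610 credits − 610 credits = 0 credits.
The bid only affects whether you win, not the price — here both bids land on the same side of the top rival bid, so the deviation is payoff-neutral.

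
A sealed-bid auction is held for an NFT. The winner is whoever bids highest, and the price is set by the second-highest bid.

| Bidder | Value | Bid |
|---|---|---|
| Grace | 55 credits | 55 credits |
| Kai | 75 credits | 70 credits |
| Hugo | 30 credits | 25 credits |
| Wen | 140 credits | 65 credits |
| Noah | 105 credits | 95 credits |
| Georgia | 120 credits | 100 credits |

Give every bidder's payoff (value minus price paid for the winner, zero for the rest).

Ranking the bids: Georgia 100 credits > Noah 95 credits > Kai 70 credits > Wen 65 credits > Grace 55 credits > Hugo 25 credits.
Georgia has the top bid and wins; the price is the second-highest bid, 95 credits.
Georgia's payoff = 120 credits − 95 credits = 25 credits. All other bidders lose, so their payoff is 0.

Grace 0 credits, Kai 0 credits, Hugo 0 credits, Wen 0 credits, Noah 0 credits, Georgia 25 credits.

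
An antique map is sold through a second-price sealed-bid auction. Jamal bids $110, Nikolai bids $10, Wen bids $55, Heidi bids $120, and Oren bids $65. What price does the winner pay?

Ordered from highest: Heidi $120, then Jamal $110, then Oren $65, then Wen $55, then Nikolai $10.
Heidi has the highest bid, so Heidi wins.
The second-highest bid is $110, so that is what Heidi pays.

Price paid: $110.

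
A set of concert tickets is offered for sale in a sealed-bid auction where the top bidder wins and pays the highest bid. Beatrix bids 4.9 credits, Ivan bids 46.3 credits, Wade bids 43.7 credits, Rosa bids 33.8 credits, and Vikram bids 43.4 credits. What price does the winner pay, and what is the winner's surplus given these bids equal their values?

The winner pays 46.3 credits for a surplus of 0.0 credits.

Sorted high to low: Ivan 46.3 credits; Wade 43.7 credits; Vikram 43.4 credits; Rosa 33.8 credits; Beatrix 4.9 credits.
Ivan is the highest bidder, so Ivan wins.
Under the first-price rule, the price is the highest bid: 46.3 credits.
Surplus = 46.3 credits − 46.3 credits = 0.0 credits.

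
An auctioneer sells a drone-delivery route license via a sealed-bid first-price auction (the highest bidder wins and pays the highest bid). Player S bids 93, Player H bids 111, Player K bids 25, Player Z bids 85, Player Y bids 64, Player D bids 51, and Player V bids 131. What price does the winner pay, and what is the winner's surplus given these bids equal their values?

The winner pays 131 for a surplus of 0.

Ordered from highest: Player V 131, then Player H 111, then Player S 93, then Player Z 85, then Player Y 64, then Player D 51, then Player K 25.
Player V is the highest bidder, so Player V wins.
Under the first-price rule, the price is the highest bid: 131.
Surplus = 131 − 131 = 0.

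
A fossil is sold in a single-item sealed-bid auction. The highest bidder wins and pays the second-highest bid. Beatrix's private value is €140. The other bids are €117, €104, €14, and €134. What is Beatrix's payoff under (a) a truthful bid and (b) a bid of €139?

Truthful: €6; alternative: €6.

The highest competing bid is €134.
Bidding truthfully at €140: Beatrix has the top bid, wins, and pays the second-highest bid €134. Payoff = €140 − €134 = €6.
Bidding €139: Beatrix has the top bid, wins, and pays the second-highest bid €134. Payoff = €140 − €134 = €6.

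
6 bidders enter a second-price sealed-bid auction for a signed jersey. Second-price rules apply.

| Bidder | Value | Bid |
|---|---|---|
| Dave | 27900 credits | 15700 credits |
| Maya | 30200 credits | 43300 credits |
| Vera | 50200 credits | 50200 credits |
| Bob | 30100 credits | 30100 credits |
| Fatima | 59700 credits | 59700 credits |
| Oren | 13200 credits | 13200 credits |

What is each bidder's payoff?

Ranking the bids: Fatima 59700 credits, then Vera 50200 credits, then Maya 43300 credits, then Bob 30100 credits, then Dave 15700 credits, then Oren 13200 credits.
Fatima has the top bid and wins; the price is the second-highest bid, 50200 credits.
Fatima's payoff = 59700 credits − 50200 credits = 9500 credits. All other bidders lose, so their payoff is 0.

Payoffs: Dave 0 credits, Maya 0 credits, Vera 0 credits, Bob 0 credits, Fatima 9500 credits, Oren 0 credits.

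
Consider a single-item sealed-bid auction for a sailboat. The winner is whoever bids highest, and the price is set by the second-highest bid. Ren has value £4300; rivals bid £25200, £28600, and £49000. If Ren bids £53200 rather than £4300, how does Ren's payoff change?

Change in payoff: -£44700.

The highest competing bid is £49000.
Bidding truthfully at £4300: the top bid is £49000 (a rival), so Ren loses. Payoff = £0.
Bidding £53200: Ren has the top bid, wins, and pays the second-highest bid £49000. Payoff = £4300 − £49000 = -£44700.
Change = -£44700 − £0 = -£44700.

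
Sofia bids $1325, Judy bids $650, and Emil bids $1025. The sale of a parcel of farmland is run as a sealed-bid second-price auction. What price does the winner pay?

Price paid: $1025.

Bids in descending order: Sofia $1325 > Emil $1025 > Judy $650.
Sofia has the highest bid, so Sofia wins.
The second-highest bid is $1025, so that is what Sofia pays.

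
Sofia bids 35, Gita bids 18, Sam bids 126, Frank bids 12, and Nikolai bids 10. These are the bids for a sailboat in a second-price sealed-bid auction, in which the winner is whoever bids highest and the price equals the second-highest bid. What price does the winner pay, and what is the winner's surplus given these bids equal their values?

Ordered from highest: Sam 126; Sofia 35; Gita 18; Frank 12; Nikolai 10.
Sam is the highest bidder, so Sam wins.
Under the second-price rule, the price is the second-highest bid: 35.
Surplus = 126 − 35 = 91.

Price 35; surplus 91.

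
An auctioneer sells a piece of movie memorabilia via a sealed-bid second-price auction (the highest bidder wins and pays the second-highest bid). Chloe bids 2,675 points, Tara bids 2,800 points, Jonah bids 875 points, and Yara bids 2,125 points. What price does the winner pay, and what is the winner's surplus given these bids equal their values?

Ordered from highest: Tara 2,800 points; Chloe 2,675 points; Yara 2,125 points; Jonah 875 points.
Tara is the highest bidder, so Tara wins.
Under the second-price rule, the price is the second-highest bid: 2,675 points.
Surplus = 2,800 points − 2,675 points = 125 points.

The winner pays 2,675 points for a surplus of 125 points.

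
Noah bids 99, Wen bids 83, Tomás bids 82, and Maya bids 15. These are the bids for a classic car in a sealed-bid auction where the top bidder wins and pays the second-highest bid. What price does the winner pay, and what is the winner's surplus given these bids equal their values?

Bids in descending order: Noah 99, then Wen 83, then Tomás 82, then Maya 15.
Noah is the highest bidder, so Noah wins.
Under the second-price rule, the price is the second-highest bid: 83.
Surplus = 99 − 83 = 16.

The winner pays 83 for a surplus of 16.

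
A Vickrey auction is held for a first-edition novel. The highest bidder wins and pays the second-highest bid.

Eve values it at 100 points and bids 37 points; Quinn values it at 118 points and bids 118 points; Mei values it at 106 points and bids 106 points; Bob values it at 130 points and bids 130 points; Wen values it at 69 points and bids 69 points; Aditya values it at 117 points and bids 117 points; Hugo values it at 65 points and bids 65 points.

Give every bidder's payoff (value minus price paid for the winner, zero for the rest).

Eve 0 points, Quinn 0 points, Mei 0 points, Bob 12 points, Wen 0 points, Aditya 0 points, Hugo 0 points.

Bids in descending order: Bob 130 points, then Quinn 118 points, then Aditya 117 points, then Mei 106 points, then Wen 69 points, then Hugo 65 points, then Eve 37 points.
Bob has the top bid and wins; the price is the second-highest bid, 118 points.
Bob's payoff = 130 points − 118 points = 12 points. All other bidders lose, so their payoff is 0.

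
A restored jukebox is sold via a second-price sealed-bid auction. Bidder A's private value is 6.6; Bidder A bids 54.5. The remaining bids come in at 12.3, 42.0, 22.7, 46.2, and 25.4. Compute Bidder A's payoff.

-39.6

Highest competing bid: 46.2.
Bidder A's bid 54.5 is the highest overall, so Bidder A wins and pays the second-highest bid, 46.2.
Payoff = value − price = 6.6 − 46.2 = -39.6.
Overbidding won the item at a price above value — truthful bidding would have avoided this loss.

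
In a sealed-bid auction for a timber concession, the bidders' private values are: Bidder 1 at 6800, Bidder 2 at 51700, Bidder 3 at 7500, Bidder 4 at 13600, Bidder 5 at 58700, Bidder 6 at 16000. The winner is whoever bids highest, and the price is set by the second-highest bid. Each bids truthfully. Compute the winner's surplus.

Ordered from highest: Bidder 5 58700; Bidder 2 51700; Bidder 6 16000; Bidder 4 13600; Bidder 3 7500; Bidder 1 6800.
Bidder 5 wins with the top bid and pays the second-highest, 51700.
Surplus = 58700 − 51700 = 7000.

Surplus = 7000.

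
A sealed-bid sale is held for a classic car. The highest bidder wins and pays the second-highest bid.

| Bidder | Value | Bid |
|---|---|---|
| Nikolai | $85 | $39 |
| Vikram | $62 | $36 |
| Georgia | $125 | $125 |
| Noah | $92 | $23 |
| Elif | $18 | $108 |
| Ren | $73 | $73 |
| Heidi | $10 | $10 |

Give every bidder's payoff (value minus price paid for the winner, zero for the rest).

Nikolai $0, Vikram $0, Georgia $17, Noah $0, Elif $0, Ren $0, Heidi $0.

Sorted high to low: Georgia $125, then Elif $108, then Ren $73, then Nikolai $39, then Vikram $36, then Noah $23, then Heidi $10.
Georgia has the top bid and wins; the price is the second-highest bid, $108.
Georgia's payoff = $125 − $108 = $17. All other bidders lose, so their payoff is 0.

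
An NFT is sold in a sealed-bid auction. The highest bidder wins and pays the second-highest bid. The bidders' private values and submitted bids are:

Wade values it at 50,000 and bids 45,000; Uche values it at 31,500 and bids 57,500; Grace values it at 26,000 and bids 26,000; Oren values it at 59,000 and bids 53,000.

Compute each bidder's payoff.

Wade 0, Uche -21,500, Grace 0, Oren 0.

Bids in descending order: Uche 57,500 > Oren 53,000 > Wade 45,000 > Grace 26,000.
Uche has the top bid and wins; the price is the second-highest bid, 53,000.
Uche's payoff = 31,500 − 53,000 = -21,500. All other bidders lose, so their payoff is 0.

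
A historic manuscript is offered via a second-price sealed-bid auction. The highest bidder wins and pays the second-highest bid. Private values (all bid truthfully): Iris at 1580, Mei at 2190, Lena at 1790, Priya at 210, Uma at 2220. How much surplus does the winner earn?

Sorted high to low: Uma 2220, then Mei 2190, then Lena 1790, then Iris 1580, then Priya 210.
Uma wins with the top bid and pays the second-highest, 2190.
Surplus = 2220 − 2190 = 30.

30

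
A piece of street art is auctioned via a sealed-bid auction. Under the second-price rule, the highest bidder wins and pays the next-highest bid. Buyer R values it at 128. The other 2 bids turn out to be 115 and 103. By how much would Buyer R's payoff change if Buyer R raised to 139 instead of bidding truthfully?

Change in payoff: 0.

The highest competing bid is 115.
Bidding truthfully at 128: Buyer R has the top bid, wins, and pays the second-highest bid 115. Payoff = 128 − 115 = 13.
Bidding 139: Buyer R has the top bid, wins, and pays the second-highest bid 115. Payoff = 128 − 115 = 13.
Change = 13 − 13 = 0.
The bid only affects whether you win, not the price — here both bids land on the same side of the top rival bid, so the deviation is payoff-neutral.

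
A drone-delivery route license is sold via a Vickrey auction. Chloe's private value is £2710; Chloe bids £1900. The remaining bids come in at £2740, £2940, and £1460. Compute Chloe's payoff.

Chloe's payoff: £0.

Highest competing bid: £2940.
Chloe's bid £1900 is not the highest, so Chloe loses, pays nothing, and earns zero payoff.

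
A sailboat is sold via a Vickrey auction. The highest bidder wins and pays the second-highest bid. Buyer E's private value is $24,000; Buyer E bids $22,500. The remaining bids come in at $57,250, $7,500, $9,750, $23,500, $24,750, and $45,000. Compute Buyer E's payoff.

Highest competing bid: $57,250.
Buyer E's bid $22,500 is not the highest, so Buyer E loses, pays nothing, and earns zero payoff.

$0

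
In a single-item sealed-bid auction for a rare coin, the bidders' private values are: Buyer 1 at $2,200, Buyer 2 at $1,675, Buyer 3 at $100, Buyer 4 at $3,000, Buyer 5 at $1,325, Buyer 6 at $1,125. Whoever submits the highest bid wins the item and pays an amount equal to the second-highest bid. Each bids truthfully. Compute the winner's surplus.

Ordered from highest: Buyer 4 $3,000 > Buyer 1 $2,200 > Buyer 2 $1,675 > Buyer 5 $1,325 > Buyer 6 $1,125 > Buyer 3 $100.
Buyer 4 wins with the top bid and pays the second-highest, $2,200.
Surplus = $3,000 − $2,200 = $800.

Surplus = $800.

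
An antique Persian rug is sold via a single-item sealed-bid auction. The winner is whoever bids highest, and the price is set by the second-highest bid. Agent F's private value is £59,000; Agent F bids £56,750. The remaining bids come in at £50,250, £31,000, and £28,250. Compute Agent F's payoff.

Highest competing bid: £50,250.
Agent F's bid £56,750 is the highest overall, so Agent F wins and pays the second-highest bid, £50,250.
Payoff = value − price = £59,000 − £50,250 = £8,750.

Payoff = £8,750.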